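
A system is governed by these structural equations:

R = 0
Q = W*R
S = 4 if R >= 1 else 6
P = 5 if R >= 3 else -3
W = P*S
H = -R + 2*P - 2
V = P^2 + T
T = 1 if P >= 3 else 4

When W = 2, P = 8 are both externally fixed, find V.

65

The joint intervention fixes W = 2, P = 8, removing each variable's own equation.
T = 1 if P >= 3 else 4  [with P=8]  = 1
V = P^2 + T  [with P=8, T=1]  = 65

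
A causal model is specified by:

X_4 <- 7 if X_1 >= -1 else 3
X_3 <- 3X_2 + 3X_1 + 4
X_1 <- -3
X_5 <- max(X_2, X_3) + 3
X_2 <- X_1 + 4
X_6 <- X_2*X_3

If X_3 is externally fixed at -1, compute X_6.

-1

The intervention breaks the incoming arrows to X_3: X_3 <- 3X_2 + 3X_1 + 4 no longer applies, and X_3 = -1.
X_2 = X_1 + 4  [with X_1=-3]  = 1
X_6 = X_2*X_3  [with X_2=1, X_3=-1]  = -1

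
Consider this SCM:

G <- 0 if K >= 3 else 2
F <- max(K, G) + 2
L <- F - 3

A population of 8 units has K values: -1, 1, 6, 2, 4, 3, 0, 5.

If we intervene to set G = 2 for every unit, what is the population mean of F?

do(G=2) breaks G's dependence on K. With G=2 fixed, F across the units is 4, 4, 8, 4, 6, 5, 4, 7, mean 5.25.

5.25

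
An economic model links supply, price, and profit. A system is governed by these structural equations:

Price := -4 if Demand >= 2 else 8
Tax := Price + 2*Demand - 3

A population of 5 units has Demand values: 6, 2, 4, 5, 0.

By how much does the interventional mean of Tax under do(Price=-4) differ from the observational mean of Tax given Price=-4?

-1.7

do(Price=-4) breaks Price's dependence on Demand. With Price=-4 fixed, Tax across the units is 5, -3, 1, 3, -7, mean -0.2.
Observing Price=-4 restricts to units where Price's equation naturally yields -4: Demand ∈ {6, 2, 4, 5}. In that subpopulation Tax = 5, -3, 1, 3, mean 1.5.
Difference = -0.2 − 1.5 = -1.7.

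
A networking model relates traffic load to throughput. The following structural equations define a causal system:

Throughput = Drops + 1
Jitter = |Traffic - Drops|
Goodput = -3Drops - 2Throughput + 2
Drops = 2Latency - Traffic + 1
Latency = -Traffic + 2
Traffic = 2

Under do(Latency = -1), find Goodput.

Under do(Latency=-1), the mechanism Latency = -Traffic + 2 is discarded; Latency is fixed at -1.
Drops = 2Latency - Traffic + 1  [with Latency=-1, Traffic=2]  = -3
Throughput = Drops + 1  [with Drops=-3]  = -2
Goodput = -3Drops - 2Throughput + 2  [with Drops=-3, Throughput=-2]  = 15

15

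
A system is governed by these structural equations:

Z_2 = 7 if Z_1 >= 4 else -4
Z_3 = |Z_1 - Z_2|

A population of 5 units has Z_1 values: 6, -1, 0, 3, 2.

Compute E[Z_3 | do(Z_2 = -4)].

6

Under do(Z_2=-4), Z_2's equation is replaced by Z_2=-4 for every unit. Per-unit Z_3: 10, 3, 4, 7, 6. Mean = 6.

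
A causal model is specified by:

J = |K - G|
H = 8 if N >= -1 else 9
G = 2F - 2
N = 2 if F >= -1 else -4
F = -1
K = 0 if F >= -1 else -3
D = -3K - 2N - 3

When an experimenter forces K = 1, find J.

5

The intervention breaks the incoming arrows to K: K = 0 if F >= -1 else -3 no longer applies, and K = 1.
G = 2F - 2  [with F=-1]  = -4
J = |K - G|  [with K=1, G=-4]  = 5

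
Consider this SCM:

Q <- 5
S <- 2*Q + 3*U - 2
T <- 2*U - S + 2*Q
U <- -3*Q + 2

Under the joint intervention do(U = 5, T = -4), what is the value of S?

23

The joint intervention fixes U = 5, T = -4, removing each variable's own equation.
S = 2*Q + 3*U - 2  [with Q=5, U=5]  = 23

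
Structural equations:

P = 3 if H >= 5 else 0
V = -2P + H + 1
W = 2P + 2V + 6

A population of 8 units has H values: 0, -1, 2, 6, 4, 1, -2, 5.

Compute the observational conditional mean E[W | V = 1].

11

Observing V=1 restricts to units where V's equation naturally yields 1: H ∈ {0, 6}. In that subpopulation W = 8, 14, mean 11.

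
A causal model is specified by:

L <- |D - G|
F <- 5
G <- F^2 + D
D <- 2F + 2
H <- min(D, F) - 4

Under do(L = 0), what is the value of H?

The intervention breaks the incoming arrows to L: L <- |D - G| no longer applies, and L = 0.
Since H is not a descendant of the intervened variable, it is unaffected.
D = 2F + 2  [with F=5]  = 12
H = min(D, F) - 4  [with D=12, F=5]  = 1

1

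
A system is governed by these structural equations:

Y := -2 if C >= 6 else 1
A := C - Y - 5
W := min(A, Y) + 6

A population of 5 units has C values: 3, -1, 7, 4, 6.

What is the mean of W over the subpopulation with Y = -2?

4

E[W|Y=-2] averages over only the 2 units with Y=-2 (C = 7, 6): W = 4, 4, mean 4.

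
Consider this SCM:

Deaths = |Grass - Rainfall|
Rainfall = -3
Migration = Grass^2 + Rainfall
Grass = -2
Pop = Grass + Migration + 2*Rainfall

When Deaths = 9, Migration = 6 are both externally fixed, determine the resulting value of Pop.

Setting Deaths = 9, Migration = 6 by intervention discards those variables' equations.
Pop = Grass + Migration + 2*Rainfall  [with Grass=-2, Migration=6, Rainfall=-3]  = -2

-2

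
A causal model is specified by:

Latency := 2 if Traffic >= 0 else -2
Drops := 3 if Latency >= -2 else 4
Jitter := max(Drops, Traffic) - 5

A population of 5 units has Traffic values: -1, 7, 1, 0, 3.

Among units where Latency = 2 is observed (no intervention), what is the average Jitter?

Observing Latency=2 restricts to units where Latency's equation naturally yields 2: Traffic ∈ {7, 1, 0, 3}. In that subpopulation Jitter = 2, -2, -2, -2, mean -1.

-1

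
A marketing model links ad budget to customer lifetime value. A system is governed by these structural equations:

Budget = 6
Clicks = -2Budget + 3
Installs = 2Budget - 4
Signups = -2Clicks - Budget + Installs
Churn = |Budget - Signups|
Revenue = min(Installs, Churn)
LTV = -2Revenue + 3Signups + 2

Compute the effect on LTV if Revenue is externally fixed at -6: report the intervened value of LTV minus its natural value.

Intervening sets Revenue = -6 and removes its equation (Revenue = min(Installs, Churn)).
Clicks = -2Budget + 3  [with Budget=6]  = -9
Installs = 2Budget - 4  [with Budget=6]  = 8
Signups = -2Clicks - Budget + Installs  [with Clicks=-9, Budget=6, Installs=8]  = 20
LTV = -2Revenue + 3Signups + 2  [with Revenue=-6, Signups=20]  = 74
Without intervention: Clicks = -2Budget + 3  [with Budget=6]  = -9; Installs = 2Budget - 4  [with Budget=6]  = 8; Signups = -2Clicks - Budget + Installs  [with Clicks=-9, Budget=6, Installs=8]  = 20; Churn = |Budget - Signups|  [with Budget=6, Signups=20]  = 14; Revenue = min(Installs, Churn)  [with Installs=8, Churn=14]  = 8; LTV = -2Revenue + 3Signups + 2  [with Revenue=8, Signups=20]  = 46.
Change = 74 − 46 = 28.

28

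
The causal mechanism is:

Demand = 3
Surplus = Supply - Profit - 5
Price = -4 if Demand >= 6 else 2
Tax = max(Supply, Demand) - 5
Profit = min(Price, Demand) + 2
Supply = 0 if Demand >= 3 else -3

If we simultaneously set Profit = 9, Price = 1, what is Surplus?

-14

The joint intervention fixes Profit = 9, Price = 1, removing each variable's own equation.
Supply = 0 if Demand >= 3 else -3  [with Demand=3]  = 0
Surplus = Supply - Profit - 5  [with Supply=0, Profit=9]  = -14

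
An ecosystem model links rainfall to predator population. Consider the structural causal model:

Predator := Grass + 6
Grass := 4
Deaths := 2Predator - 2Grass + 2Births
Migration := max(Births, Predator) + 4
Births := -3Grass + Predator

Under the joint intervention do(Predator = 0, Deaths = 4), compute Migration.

4

Setting Predator = 0, Deaths = 4 by intervention discards those variables' equations.
Births = -3Grass + Predator  [with Grass=4, Predator=0]  = -12
Migration = max(Births, Predator) + 4  [with Births=-12, Predator=0]  = 4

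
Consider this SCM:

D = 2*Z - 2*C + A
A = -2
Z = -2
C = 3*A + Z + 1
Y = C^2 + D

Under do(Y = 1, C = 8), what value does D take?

-22

Under do(Y = 1, C = 8), each intervened variable's structural equation is replaced by its fixed value.
D = 2*Z - 2*C + A  [with Z=-2, C=8, A=-2]  = -22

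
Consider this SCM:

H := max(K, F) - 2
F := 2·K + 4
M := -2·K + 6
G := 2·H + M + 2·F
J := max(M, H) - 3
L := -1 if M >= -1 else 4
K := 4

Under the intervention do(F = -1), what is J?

Under do(F=-1), the mechanism F := 2·K + 4 is discarded; F is fixed at -1.
M = -2·K + 6  [with K=4]  = -2
H = max(K, F) - 2  [with K=4, F=-1]  = 2
J = max(M, H) - 3  [with M=-2, H=2]  = -1

-1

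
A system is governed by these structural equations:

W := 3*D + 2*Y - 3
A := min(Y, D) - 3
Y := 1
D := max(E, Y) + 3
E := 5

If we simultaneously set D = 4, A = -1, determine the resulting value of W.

11

The joint intervention fixes D = 4, A = -1, removing each variable's own equation.
W = 3*D + 2*Y - 3  [with D=4, Y=1]  = 11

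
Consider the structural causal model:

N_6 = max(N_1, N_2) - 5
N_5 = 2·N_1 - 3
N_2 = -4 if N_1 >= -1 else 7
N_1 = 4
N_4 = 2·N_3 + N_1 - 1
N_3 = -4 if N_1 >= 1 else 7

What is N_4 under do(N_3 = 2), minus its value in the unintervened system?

The intervention breaks the incoming arrows to N_3: N_3 = -4 if N_1 >= 1 else 7 no longer applies, and N_3 = 2.
N_4 = 2·N_3 + N_1 - 1  [with N_3=2, N_1=4]  = 7
Without intervention: N_3 = -4 if N_1 >= 1 else 7  [with N_1=4]  = -4; N_4 = 2·N_3 + N_1 - 1  [with N_3=-4, N_1=4]  = -5.
Change = 7 − (-5) = 12.

12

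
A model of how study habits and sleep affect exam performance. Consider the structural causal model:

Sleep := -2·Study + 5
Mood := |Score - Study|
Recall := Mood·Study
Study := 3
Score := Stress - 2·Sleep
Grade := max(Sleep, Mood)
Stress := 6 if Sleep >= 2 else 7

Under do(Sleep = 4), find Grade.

Under do(Sleep=4), the mechanism Sleep := -2·Study + 5 is discarded; Sleep is fixed at 4.
Stress = 6 if Sleep >= 2 else 7  [with Sleep=4]  = 6
Score = Stress - 2·Sleep  [with Stress=6, Sleep=4]  = -2
Mood = |Score - Study|  [with Score=-2, Study=3]  = 5
Grade = max(Sleep, Mood)  [with Sleep=4, Mood=5]  = 5

5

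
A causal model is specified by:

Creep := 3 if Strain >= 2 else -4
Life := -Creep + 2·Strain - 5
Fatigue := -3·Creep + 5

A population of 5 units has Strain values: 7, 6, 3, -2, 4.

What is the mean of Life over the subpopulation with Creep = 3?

2

Conditioning on Creep=3 selects the 4 unit(s) with Strain ∈ {7, 6, 3, 4}. Their Life values: 6, 4, -2, 0. Mean = 2.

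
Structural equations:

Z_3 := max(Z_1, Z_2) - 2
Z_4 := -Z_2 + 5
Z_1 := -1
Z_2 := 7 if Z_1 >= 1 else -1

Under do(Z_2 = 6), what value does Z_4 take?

-1

Under do(Z_2=6), the mechanism Z_2 := 7 if Z_1 >= 1 else -1 is discarded; Z_2 is fixed at 6.
Z_4 = -Z_2 + 5  [with Z_2=6]  = -1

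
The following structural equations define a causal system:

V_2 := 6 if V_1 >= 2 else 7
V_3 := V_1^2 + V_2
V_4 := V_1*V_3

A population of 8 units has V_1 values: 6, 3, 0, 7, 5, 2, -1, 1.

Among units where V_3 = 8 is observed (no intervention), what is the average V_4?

E[V_4|V_3=8] averages over only the 2 units with V_3=8 (V_1 = -1, 1): V_4 = -8, 8, mean 0.

0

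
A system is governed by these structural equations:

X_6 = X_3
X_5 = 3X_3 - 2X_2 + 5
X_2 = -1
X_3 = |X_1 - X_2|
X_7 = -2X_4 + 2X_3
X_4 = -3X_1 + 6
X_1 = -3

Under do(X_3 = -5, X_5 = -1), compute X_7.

-40

Under do(X_3 = -5, X_5 = -1), each intervened variable's structural equation is replaced by its fixed value.
X_4 = -3X_1 + 6  [with X_1=-3]  = 15
X_7 = -2X_4 + 2X_3  [with X_4=15, X_3=-5]  = -40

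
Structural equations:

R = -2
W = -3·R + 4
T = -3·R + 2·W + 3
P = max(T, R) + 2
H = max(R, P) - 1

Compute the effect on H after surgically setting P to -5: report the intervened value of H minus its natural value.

Intervening sets P = -5 and removes its equation (P = max(T, R) + 2).
H = max(R, P) - 1  [with R=-2, P=-5]  = -3
Without intervention: W = -3·R + 4  [with R=-2]  = 10; T = -3·R + 2·W + 3  [with R=-2, W=10]  = 29; P = max(T, R) + 2  [with T=29, R=-2]  = 31; H = max(R, P) - 1  [with R=-2, P=31]  = 30.
Change = -3 − 30 = -33.

-33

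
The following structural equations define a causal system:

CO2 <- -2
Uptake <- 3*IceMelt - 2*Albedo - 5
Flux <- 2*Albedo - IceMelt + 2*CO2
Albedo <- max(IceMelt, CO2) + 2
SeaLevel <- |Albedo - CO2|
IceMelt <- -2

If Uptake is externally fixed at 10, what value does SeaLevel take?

2

do(Uptake=10) replaces the equation Uptake <- 3*IceMelt - 2*Albedo - 5 with the constant Uptake = 10.
No directed path runs from Uptake to SeaLevel, so SeaLevel keeps its natural value.
Albedo = max(IceMelt, CO2) + 2  [with IceMelt=-2, CO2=-2]  = 0
SeaLevel = |Albedo - CO2|  [with Albedo=0, CO2=-2]  = 2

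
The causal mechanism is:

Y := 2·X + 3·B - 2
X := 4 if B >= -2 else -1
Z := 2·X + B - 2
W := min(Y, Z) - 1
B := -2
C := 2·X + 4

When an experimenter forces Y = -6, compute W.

-7

Under do(Y=-6), the mechanism Y := 2·X + 3·B - 2 is discarded; Y is fixed at -6.
X = 4 if B >= -2 else -1  [with B=-2]  = 4
Z = 2·X + B - 2  [with X=4, B=-2]  = 4
W = min(Y, Z) - 1  [with Y=-6, Z=4]  = -7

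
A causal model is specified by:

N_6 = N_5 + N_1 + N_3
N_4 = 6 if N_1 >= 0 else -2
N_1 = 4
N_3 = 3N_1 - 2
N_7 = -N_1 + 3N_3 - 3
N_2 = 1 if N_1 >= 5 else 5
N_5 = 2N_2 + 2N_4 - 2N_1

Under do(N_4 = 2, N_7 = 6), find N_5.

6

Setting N_4 = 2, N_7 = 6 by intervention discards those variables' equations.
N_2 = 1 if N_1 >= 5 else 5  [with N_1=4]  = 5
N_5 = 2N_2 + 2N_4 - 2N_1  [with N_2=5, N_4=2, N_1=4]  = 6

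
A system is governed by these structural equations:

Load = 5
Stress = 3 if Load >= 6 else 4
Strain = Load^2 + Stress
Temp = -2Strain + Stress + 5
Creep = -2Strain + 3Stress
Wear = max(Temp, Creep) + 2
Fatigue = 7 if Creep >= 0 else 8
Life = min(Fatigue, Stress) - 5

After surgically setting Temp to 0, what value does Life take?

-1

do(Temp=0) replaces the equation Temp = -2Strain + Stress + 5 with the constant Temp = 0.
No directed path runs from Temp to Life, so Life keeps its natural value.
Stress = 3 if Load >= 6 else 4  [with Load=5]  = 4
Strain = Load^2 + Stress  [with Load=5, Stress=4]  = 29
Creep = -2Strain + 3Stress  [with Strain=29, Stress=4]  = -46
Fatigue = 7 if Creep >= 0 else 8  [with Creep=-46]  = 8
Life = min(Fatigue, Stress) - 5  [with Fatigue=8, Stress=4]  = -1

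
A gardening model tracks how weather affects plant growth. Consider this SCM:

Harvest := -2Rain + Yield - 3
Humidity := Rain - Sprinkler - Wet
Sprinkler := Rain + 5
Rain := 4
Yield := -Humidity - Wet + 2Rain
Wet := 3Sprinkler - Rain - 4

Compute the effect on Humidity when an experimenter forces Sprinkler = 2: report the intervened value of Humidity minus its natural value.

28

Under do(Sprinkler=2), the mechanism Sprinkler := Rain + 5 is discarded; Sprinkler is fixed at 2.
Wet = 3Sprinkler - Rain - 4  [with Sprinkler=2, Rain=4]  = -2
Humidity = Rain - Sprinkler - Wet  [with Rain=4, Sprinkler=2, Wet=-2]  = 4
Without intervention: Sprinkler = Rain + 5  [with Rain=4]  = 9; Wet = 3Sprinkler - Rain - 4  [with Sprinkler=9, Rain=4]  = 19; Humidity = Rain - Sprinkler - Wet  [with Rain=4, Sprinkler=9, Wet=19]  = -24.
Change = 4 − (-24) = 28.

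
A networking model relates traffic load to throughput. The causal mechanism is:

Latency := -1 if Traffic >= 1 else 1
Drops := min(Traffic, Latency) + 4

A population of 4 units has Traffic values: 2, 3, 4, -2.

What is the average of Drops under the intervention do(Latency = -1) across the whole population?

2.75

The intervention sets Latency=-1 in all 4 units regardless of Traffic. Recomputing Drops per unit gives 3, 3, 3, 2; average 2.75.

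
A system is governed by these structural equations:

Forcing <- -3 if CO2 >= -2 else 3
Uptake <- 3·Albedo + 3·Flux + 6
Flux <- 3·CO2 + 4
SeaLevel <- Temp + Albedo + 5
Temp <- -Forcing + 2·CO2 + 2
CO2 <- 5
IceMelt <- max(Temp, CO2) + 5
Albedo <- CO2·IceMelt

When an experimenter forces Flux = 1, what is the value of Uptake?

do(Flux=1) replaces the equation Flux <- 3·CO2 + 4 with the constant Flux = 1.
Forcing = -3 if CO2 >= -2 else 3  [with CO2=5]  = -3
Temp = -Forcing + 2·CO2 + 2  [with Forcing=-3, CO2=5]  = 15
IceMelt = max(Temp, CO2) + 5  [with Temp=15, CO2=5]  = 20
Albedo = CO2·IceMelt  [with CO2=5, IceMelt=20]  = 100
Uptake = 3·Albedo + 3·Flux + 6  [with Albedo=100, Flux=1]  = 309

309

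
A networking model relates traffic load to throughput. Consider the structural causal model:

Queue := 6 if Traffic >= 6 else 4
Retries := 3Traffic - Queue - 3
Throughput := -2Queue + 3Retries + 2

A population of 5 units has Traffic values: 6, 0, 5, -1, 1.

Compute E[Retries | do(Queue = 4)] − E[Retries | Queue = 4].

do(Queue=4) breaks Queue's dependence on Traffic. With Queue=4 fixed, Retries across the units is 11, -7, 8, -10, -4, mean -0.4.
E[Retries|Queue=4] averages over only the 4 units with Queue=4 (Traffic = 0, 5, -1, 1): Retries = -7, 8, -10, -4, mean -3.25.
Difference = -0.4 − (-3.25) = 2.85.

2.85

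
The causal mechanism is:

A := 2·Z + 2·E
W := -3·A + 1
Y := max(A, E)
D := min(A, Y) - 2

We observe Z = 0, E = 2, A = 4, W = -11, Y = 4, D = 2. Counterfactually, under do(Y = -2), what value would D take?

-4

The intervention breaks the incoming arrows to Y: Y := max(A, E) no longer applies, and Y = -2.
A = 2·Z + 2·E  [with Z=0, E=2]  = 4
D = min(A, Y) - 2  [with A=4, Y=-2]  = -4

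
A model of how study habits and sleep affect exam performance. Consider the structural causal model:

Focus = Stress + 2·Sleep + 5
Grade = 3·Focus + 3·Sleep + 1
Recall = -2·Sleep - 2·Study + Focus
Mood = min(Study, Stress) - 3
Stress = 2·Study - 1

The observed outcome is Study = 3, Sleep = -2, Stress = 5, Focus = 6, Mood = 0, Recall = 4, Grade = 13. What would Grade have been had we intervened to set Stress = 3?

The intervention breaks the incoming arrows to Stress: Stress = 2·Study - 1 no longer applies, and Stress = 3.
Focus = Stress + 2·Sleep + 5  [with Stress=3, Sleep=-2]  = 4
Grade = 3·Focus + 3·Sleep + 1  [with Focus=4, Sleep=-2]  = 7

7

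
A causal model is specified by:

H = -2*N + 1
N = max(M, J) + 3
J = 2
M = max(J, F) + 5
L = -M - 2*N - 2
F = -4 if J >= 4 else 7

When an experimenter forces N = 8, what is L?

-30

Under do(N=8), the mechanism N = max(M, J) + 3 is discarded; N is fixed at 8.
F = -4 if J >= 4 else 7  [with J=2]  = 7
M = max(J, F) + 5  [with J=2, F=7]  = 12
L = -M - 2*N - 2  [with M=12, N=8]  = -30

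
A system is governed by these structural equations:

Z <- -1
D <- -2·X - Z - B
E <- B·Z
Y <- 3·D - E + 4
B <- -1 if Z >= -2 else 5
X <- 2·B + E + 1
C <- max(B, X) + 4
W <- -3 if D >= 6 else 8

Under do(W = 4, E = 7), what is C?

10

Setting W = 4, E = 7 by intervention discards those variables' equations.
B = -1 if Z >= -2 else 5  [with Z=-1]  = -1
X = 2·B + E + 1  [with B=-1, E=7]  = 6
C = max(B, X) + 4  [with B=-1, X=6]  = 10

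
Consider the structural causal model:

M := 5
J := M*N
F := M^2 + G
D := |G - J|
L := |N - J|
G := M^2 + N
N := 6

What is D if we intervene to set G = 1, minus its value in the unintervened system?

28

Under do(G=1), the mechanism G := M^2 + N is discarded; G is fixed at 1.
J = M*N  [with M=5, N=6]  = 30
D = |G - J|  [with G=1, J=30]  = 29
Without intervention: J = M*N  [with M=5, N=6]  = 30; G = M^2 + N  [with M=5, N=6]  = 31; D = |G - J|  [with G=31, J=30]  = 1.
Change = 29 − 1 = 28.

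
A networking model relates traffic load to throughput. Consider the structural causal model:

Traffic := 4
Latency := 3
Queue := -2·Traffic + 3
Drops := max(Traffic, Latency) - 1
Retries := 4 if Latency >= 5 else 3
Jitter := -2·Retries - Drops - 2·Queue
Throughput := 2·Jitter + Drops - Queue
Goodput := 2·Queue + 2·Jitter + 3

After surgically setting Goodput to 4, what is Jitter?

1

The intervention breaks the incoming arrows to Goodput: Goodput := 2·Queue + 2·Jitter + 3 no longer applies, and Goodput = 4.
Jitter is not downstream of the intervention, so its value is determined by the original equations.
Queue = -2·Traffic + 3  [with Traffic=4]  = -5
Drops = max(Traffic, Latency) - 1  [with Traffic=4, Latency=3]  = 3
Retries = 4 if Latency >= 5 else 3  [with Latency=3]  = 3
Jitter = -2·Retries - Drops - 2·Queue  [with Retries=3, Drops=3, Queue=-5]  = 1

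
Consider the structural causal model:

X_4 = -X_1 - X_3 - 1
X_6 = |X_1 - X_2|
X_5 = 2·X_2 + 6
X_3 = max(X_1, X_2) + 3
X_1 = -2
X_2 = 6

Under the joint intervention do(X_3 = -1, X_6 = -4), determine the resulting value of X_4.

2

Setting X_3 = -1, X_6 = -4 by intervention discards those variables' equations.
X_4 = -X_1 - X_3 - 1  [with X_1=-2, X_3=-1]  = 2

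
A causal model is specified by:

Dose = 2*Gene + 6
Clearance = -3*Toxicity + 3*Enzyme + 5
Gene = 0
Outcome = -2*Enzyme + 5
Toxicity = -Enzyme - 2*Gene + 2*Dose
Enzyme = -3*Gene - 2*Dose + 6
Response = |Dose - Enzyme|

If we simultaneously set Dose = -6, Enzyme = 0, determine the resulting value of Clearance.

Under do(Dose = -6, Enzyme = 0), each intervened variable's structural equation is replaced by its fixed value.
Toxicity = -Enzyme - 2*Gene + 2*Dose  [with Enzyme=0, Gene=0, Dose=-6]  = -12
Clearance = -3*Toxicity + 3*Enzyme + 5  [with Toxicity=-12, Enzyme=0]  = 41

41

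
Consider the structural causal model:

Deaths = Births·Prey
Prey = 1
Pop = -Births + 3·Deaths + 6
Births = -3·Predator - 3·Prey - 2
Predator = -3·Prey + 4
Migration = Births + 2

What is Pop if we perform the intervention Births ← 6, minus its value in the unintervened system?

28

The intervention breaks the incoming arrows to Births: Births = -3·Predator - 3·Prey - 2 no longer applies, and Births = 6.
Deaths = Births·Prey  [with Births=6, Prey=1]  = 6
Pop = -Births + 3·Deaths + 6  [with Births=6, Deaths=6]  = 18
Without intervention: Predator = -3·Prey + 4  [with Prey=1]  = 1; Births = -3·Predator - 3·Prey - 2  [with Predator=1, Prey=1]  = -8; Deaths = Births·Prey  [with Births=-8, Prey=1]  = -8; Pop = -Births + 3·Deaths + 6  [with Births=-8, Deaths=-8]  = -10.
Change = 18 − (-10) = 28.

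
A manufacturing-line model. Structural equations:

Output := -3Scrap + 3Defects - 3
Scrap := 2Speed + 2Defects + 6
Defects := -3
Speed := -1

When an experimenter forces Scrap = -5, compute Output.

The intervention breaks the incoming arrows to Scrap: Scrap := 2Speed + 2Defects + 6 no longer applies, and Scrap = -5.
Output = -3Scrap + 3Defects - 3  [with Scrap=-5, Defects=-3]  = 3

3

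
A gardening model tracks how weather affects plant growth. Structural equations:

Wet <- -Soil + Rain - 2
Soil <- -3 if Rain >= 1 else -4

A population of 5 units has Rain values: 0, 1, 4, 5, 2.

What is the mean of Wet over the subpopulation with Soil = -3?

Observing Soil=-3 restricts to units where Soil's equation naturally yields -3: Rain ∈ {1, 4, 5, 2}. In that subpopulation Wet = 2, 5, 6, 3, mean 4.

4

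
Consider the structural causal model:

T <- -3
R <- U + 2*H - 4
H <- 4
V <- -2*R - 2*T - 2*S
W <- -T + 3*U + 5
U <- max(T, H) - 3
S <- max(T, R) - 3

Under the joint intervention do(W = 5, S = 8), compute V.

-20

Under do(W = 5, S = 8), each intervened variable's structural equation is replaced by its fixed value.
U = max(T, H) - 3  [with T=-3, H=4]  = 1
R = U + 2*H - 4  [with U=1, H=4]  = 5
V = -2*R - 2*T - 2*S  [with R=5, T=-3, S=8]  = -20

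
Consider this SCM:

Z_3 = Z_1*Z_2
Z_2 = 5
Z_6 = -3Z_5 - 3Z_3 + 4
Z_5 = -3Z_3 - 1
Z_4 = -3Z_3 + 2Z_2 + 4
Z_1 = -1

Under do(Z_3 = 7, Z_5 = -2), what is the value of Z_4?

The joint intervention fixes Z_3 = 7, Z_5 = -2, removing each variable's own equation.
Z_4 = -3Z_3 + 2Z_2 + 4  [with Z_3=7, Z_2=5]  = -7

-7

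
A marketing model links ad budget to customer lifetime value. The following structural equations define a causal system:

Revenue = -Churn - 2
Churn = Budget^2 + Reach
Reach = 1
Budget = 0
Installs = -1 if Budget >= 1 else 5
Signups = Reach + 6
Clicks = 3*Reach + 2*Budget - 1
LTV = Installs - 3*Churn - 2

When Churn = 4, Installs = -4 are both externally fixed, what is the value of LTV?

Under do(Churn = 4, Installs = -4), each intervened variable's structural equation is replaced by its fixed value.
LTV = Installs - 3*Churn - 2  [with Installs=-4, Churn=4]  = -18

-18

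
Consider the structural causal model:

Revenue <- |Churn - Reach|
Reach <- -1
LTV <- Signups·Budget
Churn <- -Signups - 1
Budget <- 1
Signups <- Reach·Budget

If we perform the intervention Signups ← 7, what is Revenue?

7

do(Signups=7) replaces the equation Signups <- Reach·Budget with the constant Signups = 7.
Churn = -Signups - 1  [with Signups=7]  = -8
Revenue = |Churn - Reach|  [with Churn=-8, Reach=-1]  = 7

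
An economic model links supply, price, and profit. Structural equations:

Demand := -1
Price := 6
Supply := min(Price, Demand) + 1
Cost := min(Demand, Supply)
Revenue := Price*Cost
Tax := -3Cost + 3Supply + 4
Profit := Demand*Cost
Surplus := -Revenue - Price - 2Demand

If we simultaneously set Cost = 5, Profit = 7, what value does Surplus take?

Setting Cost = 5, Profit = 7 by intervention discards those variables' equations.
Revenue = Price*Cost  [with Price=6, Cost=5]  = 30
Surplus = -Revenue - Price - 2Demand  [with Revenue=30, Price=6, Demand=-1]  = -34

-34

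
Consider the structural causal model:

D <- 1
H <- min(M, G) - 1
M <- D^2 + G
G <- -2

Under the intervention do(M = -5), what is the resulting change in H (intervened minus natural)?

-3

The intervention breaks the incoming arrows to M: M <- D^2 + G no longer applies, and M = -5.
H = min(M, G) - 1  [with M=-5, G=-2]  = -6
Without intervention: M = D^2 + G  [with D=1, G=-2]  = -1; H = min(M, G) - 1  [with M=-1, G=-2]  = -3.
Change = -6 − (-3) = -3.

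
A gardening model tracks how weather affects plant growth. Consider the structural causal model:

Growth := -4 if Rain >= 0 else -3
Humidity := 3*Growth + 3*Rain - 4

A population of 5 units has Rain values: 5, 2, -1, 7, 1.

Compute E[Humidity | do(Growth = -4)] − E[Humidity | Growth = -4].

The intervention sets Growth=-4 in all 5 units regardless of Rain. Recomputing Humidity per unit gives -1, -10, -19, 5, -13; average -7.6.
Observing Growth=-4 restricts to units where Growth's equation naturally yields -4: Rain ∈ {5, 2, 7, 1}. In that subpopulation Humidity = -1, -10, 5, -13, mean -4.75.
Difference = -7.6 − (-4.75) = -2.85.

-2.85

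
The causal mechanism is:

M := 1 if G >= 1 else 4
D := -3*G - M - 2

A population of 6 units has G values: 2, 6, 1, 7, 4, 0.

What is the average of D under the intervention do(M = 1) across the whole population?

Under do(M=1), M's equation is replaced by M=1 for every unit. Per-unit D: -9, -21, -6, -24, -15, -3. Mean = -13.

-13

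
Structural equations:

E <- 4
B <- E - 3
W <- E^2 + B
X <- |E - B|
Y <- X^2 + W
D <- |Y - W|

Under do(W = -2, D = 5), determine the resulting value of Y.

The joint intervention fixes W = -2, D = 5, removing each variable's own equation.
B = E - 3  [with E=4]  = 1
X = |E - B|  [with E=4, B=1]  = 3
Y = X^2 + W  [with X=3, W=-2]  = 7

7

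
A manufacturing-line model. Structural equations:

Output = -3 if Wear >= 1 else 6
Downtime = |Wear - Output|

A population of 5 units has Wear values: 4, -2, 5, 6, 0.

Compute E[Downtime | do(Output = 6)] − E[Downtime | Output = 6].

-3.6

Every unit gets Output=6 under the intervention. Downtime values become 2, 8, 1, 0, 6; E[Downtime|do(Output=6)] = 3.4.
Observing Output=6 restricts to units where Output's equation naturally yields 6: Wear ∈ {-2, 0}. In that subpopulation Downtime = 8, 6, mean 7.
Difference = 3.4 − 7 = -3.6.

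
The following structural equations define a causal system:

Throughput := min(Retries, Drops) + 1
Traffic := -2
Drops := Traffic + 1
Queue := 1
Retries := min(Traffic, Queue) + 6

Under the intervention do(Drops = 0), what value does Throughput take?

do(Drops=0) replaces the equation Drops := Traffic + 1 with the constant Drops = 0.
Retries = min(Traffic, Queue) + 6  [with Traffic=-2, Queue=1]  = 4
Throughput = min(Retries, Drops) + 1  [with Retries=4, Drops=0]  = 1

1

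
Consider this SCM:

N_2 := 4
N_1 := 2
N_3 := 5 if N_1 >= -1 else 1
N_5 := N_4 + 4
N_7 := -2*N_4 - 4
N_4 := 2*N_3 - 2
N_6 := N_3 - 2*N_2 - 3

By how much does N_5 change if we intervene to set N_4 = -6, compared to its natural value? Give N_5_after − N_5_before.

-14

Intervening sets N_4 = -6 and removes its equation (N_4 := 2*N_3 - 2).
N_5 = N_4 + 4  [with N_4=-6]  = -2
Without intervention: N_3 = 5 if N_1 >= -1 else 1  [with N_1=2]  = 5; N_4 = 2*N_3 - 2  [with N_3=5]  = 8; N_5 = N_4 + 4  [with N_4=8]  = 12.
Change = -2 − 12 = -14.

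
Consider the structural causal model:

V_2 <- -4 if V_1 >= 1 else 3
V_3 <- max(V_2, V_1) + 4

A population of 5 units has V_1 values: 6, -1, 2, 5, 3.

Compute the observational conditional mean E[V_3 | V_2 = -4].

8

Observing V_2=-4 restricts to units where V_2's equation naturally yields -4: V_1 ∈ {6, 2, 5, 3}. In that subpopulation V_3 = 10, 6, 9, 7, mean 8.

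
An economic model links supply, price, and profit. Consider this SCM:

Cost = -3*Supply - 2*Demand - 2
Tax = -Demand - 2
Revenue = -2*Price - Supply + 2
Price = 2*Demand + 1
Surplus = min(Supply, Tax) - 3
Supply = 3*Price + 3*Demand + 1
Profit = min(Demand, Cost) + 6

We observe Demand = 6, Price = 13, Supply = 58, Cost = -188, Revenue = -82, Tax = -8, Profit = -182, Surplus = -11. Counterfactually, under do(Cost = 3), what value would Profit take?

The intervention breaks the incoming arrows to Cost: Cost = -3*Supply - 2*Demand - 2 no longer applies, and Cost = 3.
Profit = min(Demand, Cost) + 6  [with Demand=6, Cost=3]  = 9

9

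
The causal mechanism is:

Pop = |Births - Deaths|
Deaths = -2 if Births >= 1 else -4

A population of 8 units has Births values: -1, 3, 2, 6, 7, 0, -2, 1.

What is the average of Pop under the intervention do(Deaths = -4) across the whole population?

6

Under do(Deaths=-4), Deaths's equation is replaced by Deaths=-4 for every unit. Per-unit Pop: 3, 7, 6, 10, 11, 4, 2, 5. Mean = 6.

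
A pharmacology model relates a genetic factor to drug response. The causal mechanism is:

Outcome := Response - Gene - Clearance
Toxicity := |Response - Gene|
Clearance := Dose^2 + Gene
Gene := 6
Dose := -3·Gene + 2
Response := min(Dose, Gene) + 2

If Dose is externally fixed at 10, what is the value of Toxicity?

Under do(Dose=10), the mechanism Dose := -3·Gene + 2 is discarded; Dose is fixed at 10.
Response = min(Dose, Gene) + 2  [with Dose=10, Gene=6]  = 8
Toxicity = |Response - Gene|  [with Response=8, Gene=6]  = 2

2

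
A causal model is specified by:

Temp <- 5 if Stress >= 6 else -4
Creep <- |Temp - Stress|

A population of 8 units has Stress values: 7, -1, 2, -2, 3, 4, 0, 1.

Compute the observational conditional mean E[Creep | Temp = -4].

5

Conditioning on Temp=-4 selects the 7 unit(s) with Stress ∈ {-1, 2, -2, 3, 4, 0, 1}. Their Creep values: 3, 6, 2, 7, 8, 4, 5. Mean = 5.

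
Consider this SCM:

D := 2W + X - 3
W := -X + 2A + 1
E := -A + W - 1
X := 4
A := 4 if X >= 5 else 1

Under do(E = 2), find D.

-1

The intervention breaks the incoming arrows to E: E := -A + W - 1 no longer applies, and E = 2.
Since D is not a descendant of the intervened variable, it is unaffected.
A = 4 if X >= 5 else 1  [with X=4]  = 1
W = -X + 2A + 1  [with X=4, A=1]  = -1
D = 2W + X - 3  [with W=-1, X=4]  = -1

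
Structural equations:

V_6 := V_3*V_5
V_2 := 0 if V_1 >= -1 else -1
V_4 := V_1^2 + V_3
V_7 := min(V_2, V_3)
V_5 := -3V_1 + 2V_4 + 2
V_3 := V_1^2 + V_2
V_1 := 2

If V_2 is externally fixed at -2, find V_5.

8

do(V_2=-2) replaces the equation V_2 := 0 if V_1 >= -1 else -1 with the constant V_2 = -2.
V_3 = V_1^2 + V_2  [with V_1=2, V_2=-2]  = 2
V_4 = V_1^2 + V_3  [with V_1=2, V_3=2]  = 6
V_5 = -3V_1 + 2V_4 + 2  [with V_1=2, V_4=6]  = 8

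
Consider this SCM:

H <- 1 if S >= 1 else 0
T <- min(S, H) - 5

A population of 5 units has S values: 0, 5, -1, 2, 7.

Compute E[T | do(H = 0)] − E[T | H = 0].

0.3

The intervention sets H=0 in all 5 units regardless of S. Recomputing T per unit gives -5, -5, -6, -5, -5; average -5.2.
Conditioning on H=0 selects the 2 unit(s) with S ∈ {0, -1}. Their T values: -5, -6. Mean = -5.5.
Difference = -5.2 − (-5.5) = 0.3.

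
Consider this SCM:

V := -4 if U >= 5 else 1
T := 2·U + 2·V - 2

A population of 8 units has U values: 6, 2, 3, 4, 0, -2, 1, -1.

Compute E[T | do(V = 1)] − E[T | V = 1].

1.25

The intervention sets V=1 in all 8 units regardless of U. Recomputing T per unit gives 12, 4, 6, 8, 0, -4, 2, -2; average 3.25.
E[T|V=1] averages over only the 7 units with V=1 (U = 2, 3, 4, 0, -2, 1, -1): T = 4, 6, 8, 0, -4, 2, -2, mean 2.
Difference = 3.25 − 2 = 1.25.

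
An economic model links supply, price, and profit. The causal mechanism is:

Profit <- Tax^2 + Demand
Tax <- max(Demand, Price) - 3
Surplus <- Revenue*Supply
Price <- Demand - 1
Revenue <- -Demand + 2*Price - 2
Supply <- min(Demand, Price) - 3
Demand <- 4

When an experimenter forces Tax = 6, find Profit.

40

The intervention breaks the incoming arrows to Tax: Tax <- max(Demand, Price) - 3 no longer applies, and Tax = 6.
Profit = Tax^2 + Demand  [with Tax=6, Demand=4]  = 40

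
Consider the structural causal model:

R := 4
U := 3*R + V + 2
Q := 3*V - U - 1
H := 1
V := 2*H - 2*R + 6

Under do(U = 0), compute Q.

-1

Intervening sets U = 0 and removes its equation (U := 3*R + V + 2).
V = 2*H - 2*R + 6  [with H=1, R=4]  = 0
Q = 3*V - U - 1  [with V=0, U=0]  = -1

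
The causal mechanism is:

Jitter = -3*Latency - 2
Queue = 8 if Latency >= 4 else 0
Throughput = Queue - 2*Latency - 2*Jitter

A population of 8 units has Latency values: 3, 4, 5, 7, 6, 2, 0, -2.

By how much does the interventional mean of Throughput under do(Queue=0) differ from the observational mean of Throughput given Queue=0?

9.5

The intervention sets Queue=0 in all 8 units regardless of Latency. Recomputing Throughput per unit gives 16, 20, 24, 32, 28, 12, 4, -4; average 16.5.
Observing Queue=0 restricts to units where Queue's equation naturally yields 0: Latency ∈ {3, 2, 0, -2}. In that subpopulation Throughput = 16, 12, 4, -4, mean 7.
Difference = 16.5 − 7 = 9.5.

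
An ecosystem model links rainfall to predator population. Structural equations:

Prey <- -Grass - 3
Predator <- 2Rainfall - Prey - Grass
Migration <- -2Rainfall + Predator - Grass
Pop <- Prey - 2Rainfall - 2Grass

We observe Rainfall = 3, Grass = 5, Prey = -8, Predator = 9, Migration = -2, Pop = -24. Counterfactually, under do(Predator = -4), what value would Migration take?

-15

Intervening sets Predator = -4 and removes its equation (Predator <- 2Rainfall - Prey - Grass).
Migration = -2Rainfall + Predator - Grass  [with Rainfall=3, Predator=-4, Grass=5]  = -15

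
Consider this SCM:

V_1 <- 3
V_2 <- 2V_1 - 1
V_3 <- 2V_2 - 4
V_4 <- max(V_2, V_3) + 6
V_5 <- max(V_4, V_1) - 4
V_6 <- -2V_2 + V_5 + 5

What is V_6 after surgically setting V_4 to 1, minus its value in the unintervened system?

Under do(V_4=1), the mechanism V_4 <- max(V_2, V_3) + 6 is discarded; V_4 is fixed at 1.
V_2 = 2V_1 - 1  [with V_1=3]  = 5
V_5 = max(V_4, V_1) - 4  [with V_4=1, V_1=3]  = -1
V_6 = -2V_2 + V_5 + 5  [with V_2=5, V_5=-1]  = -6
Without intervention: V_2 = 2V_1 - 1  [with V_1=3]  = 5; V_3 = 2V_2 - 4  [with V_2=5]  = 6; V_4 = max(V_2, V_3) + 6  [with V_2=5, V_3=6]  = 12; V_5 = max(V_4, V_1) - 4  [with V_4=12, V_1=3]  = 8; V_6 = -2V_2 + V_5 + 5  [with V_2=5, V_5=8]  = 3.
Change = -6 − 3 = -9.

-9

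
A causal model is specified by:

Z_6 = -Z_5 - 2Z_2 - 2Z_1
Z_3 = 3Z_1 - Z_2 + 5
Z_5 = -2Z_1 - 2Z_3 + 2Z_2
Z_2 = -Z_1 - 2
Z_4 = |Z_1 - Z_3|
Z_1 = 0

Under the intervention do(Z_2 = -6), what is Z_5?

-34

do(Z_2=-6) replaces the equation Z_2 = -Z_1 - 2 with the constant Z_2 = -6.
Z_3 = 3Z_1 - Z_2 + 5  [with Z_1=0, Z_2=-6]  = 11
Z_5 = -2Z_1 - 2Z_3 + 2Z_2  [with Z_1=0, Z_3=11, Z_2=-6]  = -34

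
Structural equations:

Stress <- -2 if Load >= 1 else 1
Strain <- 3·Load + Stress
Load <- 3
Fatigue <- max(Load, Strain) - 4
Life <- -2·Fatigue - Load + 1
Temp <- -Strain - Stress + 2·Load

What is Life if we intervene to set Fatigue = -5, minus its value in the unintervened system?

The intervention breaks the incoming arrows to Fatigue: Fatigue <- max(Load, Strain) - 4 no longer applies, and Fatigue = -5.
Life = -2·Fatigue - Load + 1  [with Fatigue=-5, Load=3]  = 8
Without intervention: Stress = -2 if Load >= 1 else 1  [with Load=3]  = -2; Strain = 3·Load + Stress  [with Load=3, Stress=-2]  = 7; Fatigue = max(Load, Strain) - 4  [with Load=3, Strain=7]  = 3; Life = -2·Fatigue - Load + 1  [with Fatigue=3, Load=3]  = -8.
Change = 8 − (-8) = 16.

16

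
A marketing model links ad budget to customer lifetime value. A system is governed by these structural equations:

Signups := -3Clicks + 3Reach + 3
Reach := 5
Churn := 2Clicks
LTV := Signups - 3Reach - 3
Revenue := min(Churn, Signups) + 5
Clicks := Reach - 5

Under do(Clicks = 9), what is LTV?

Under do(Clicks=9), the mechanism Clicks := Reach - 5 is discarded; Clicks is fixed at 9.
Signups = -3Clicks + 3Reach + 3  [with Clicks=9, Reach=5]  = -9
LTV = Signups - 3Reach - 3  [with Signups=-9, Reach=5]  = -27

-27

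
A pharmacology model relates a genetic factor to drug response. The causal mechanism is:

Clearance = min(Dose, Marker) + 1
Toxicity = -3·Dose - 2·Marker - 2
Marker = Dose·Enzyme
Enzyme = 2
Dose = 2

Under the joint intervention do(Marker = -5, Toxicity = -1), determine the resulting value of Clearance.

Setting Marker = -5, Toxicity = -1 by intervention discards those variables' equations.
Clearance = min(Dose, Marker) + 1  [with Dose=2, Marker=-5]  = -4

-4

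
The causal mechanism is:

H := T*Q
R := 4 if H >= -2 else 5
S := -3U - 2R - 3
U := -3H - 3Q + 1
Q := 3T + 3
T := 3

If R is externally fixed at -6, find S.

The intervention breaks the incoming arrows to R: R := 4 if H >= -2 else 5 no longer applies, and R = -6.
Q = 3T + 3  [with T=3]  = 12
H = T*Q  [with T=3, Q=12]  = 36
U = -3H - 3Q + 1  [with H=36, Q=12]  = -143
S = -3U - 2R - 3  [with U=-143, R=-6]  = 438

438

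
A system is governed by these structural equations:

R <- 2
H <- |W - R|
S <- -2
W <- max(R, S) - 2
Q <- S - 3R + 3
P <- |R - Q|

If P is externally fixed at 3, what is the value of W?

Intervening sets P = 3 and removes its equation (P <- |R - Q|).
No directed path runs from P to W, so W keeps its natural value.
W = max(R, S) - 2  [with R=2, S=-2]  = 0

0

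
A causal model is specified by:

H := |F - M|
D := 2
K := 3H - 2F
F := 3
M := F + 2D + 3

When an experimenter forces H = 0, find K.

-6

Intervening sets H = 0 and removes its equation (H := |F - M|).
K = 3H - 2F  [with H=0, F=3]  = -6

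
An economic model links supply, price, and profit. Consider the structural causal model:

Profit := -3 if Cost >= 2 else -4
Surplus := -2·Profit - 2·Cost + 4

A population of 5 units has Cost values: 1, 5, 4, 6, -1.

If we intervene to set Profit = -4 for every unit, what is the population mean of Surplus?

Every unit gets Profit=-4 under the intervention. Surplus values become 10, 2, 4, 0, 14; E[Surplus|do(Profit=-4)] = 6.

6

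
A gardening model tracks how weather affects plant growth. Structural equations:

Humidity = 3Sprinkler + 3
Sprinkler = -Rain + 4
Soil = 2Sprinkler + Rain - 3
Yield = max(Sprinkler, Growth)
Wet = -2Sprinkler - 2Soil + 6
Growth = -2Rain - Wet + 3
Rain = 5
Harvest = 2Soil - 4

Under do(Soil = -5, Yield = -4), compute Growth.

Setting Soil = -5, Yield = -4 by intervention discards those variables' equations.
Sprinkler = -Rain + 4  [with Rain=5]  = -1
Wet = -2Sprinkler - 2Soil + 6  [with Sprinkler=-1, Soil=-5]  = 18
Growth = -2Rain - Wet + 3  [with Rain=5, Wet=18]  = -25

-25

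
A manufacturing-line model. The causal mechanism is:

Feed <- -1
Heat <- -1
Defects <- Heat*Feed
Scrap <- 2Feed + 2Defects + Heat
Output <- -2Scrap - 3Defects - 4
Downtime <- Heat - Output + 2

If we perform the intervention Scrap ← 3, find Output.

Intervening sets Scrap = 3 and removes its equation (Scrap <- 2Feed + 2Defects + Heat).
Defects = Heat*Feed  [with Heat=-1, Feed=-1]  = 1
Output = -2Scrap - 3Defects - 4  [with Scrap=3, Defects=1]  = -13

-13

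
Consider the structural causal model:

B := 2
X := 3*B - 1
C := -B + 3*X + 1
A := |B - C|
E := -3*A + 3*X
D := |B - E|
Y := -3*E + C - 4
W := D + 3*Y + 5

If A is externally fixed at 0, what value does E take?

Intervening sets A = 0 and removes its equation (A := |B - C|).
X = 3*B - 1  [with B=2]  = 5
E = -3*A + 3*X  [with A=0, X=5]  = 15

15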